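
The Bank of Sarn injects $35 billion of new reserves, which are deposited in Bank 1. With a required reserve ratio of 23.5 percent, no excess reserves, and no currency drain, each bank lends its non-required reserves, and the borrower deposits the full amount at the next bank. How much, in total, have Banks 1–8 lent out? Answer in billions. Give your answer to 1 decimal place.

$100.6 billion

Bank i lends (1 − rr)^i of the original deposit: Bank 1 lends 35·0.7650 = 26.7750, Bank 2 lends 35·0.7650² ≈ 20.4829, and so on.
Summing a geometric series: total = 35·[0.7650·(1 − 0.7650^8) / (1 − 0.7650)] ≈ 100.5717 billion.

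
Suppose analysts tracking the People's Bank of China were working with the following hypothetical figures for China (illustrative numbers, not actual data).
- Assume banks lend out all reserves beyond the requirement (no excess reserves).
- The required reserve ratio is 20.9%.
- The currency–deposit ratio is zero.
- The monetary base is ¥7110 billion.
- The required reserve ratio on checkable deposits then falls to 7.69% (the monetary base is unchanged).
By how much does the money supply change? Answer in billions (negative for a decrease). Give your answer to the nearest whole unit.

¥58439 billion

Initially m₁ = 1 / (0.209) ≈ 4.78469, so M₁ = 4.78469 × 7110 = 34019.1459 billion.
After the change m₂ = 1 / (0.0769) ≈ 13.00390, so M₂ = 13.00390 × 7110 = 92457.729 billion.
ΔM = M₂ − M₁ = 92457.729 − 34019.1459 = 58438.5831 billion.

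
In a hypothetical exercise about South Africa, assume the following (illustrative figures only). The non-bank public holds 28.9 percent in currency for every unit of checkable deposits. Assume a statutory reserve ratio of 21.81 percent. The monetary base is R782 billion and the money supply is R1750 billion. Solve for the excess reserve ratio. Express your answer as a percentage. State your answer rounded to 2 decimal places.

6.89%

Using m = M/MB = 1750/782 ≈ 2.237852. Since m = (1 + c)/(c + rr + e), the denominator satisfies c + rr + e = (1 + c)/m = (1 + 0.289) / 2.237852 ≈ 0.575999.
With c = 0.289 and rr = 0.2181, the excess reserve ratio is 0.575999 − 0.289 − 0.2181 = 0.068899.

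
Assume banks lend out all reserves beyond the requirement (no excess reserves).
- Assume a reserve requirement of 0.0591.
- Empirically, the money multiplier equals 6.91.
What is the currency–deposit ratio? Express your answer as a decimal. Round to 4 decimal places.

0.1001

Using m = 6.91. From m = (1 + c)/(c + rr + e), rearranging gives 1 + c = m·(c + rr + e), so c·(1 − m) = m·(rr + e) − 1.
Hence c = [m·(rr + e) − 1]/(1 − m) = [6.91 × (0.0591 + 0) − 1] / (1 − 6.91) ≈ 0.100105.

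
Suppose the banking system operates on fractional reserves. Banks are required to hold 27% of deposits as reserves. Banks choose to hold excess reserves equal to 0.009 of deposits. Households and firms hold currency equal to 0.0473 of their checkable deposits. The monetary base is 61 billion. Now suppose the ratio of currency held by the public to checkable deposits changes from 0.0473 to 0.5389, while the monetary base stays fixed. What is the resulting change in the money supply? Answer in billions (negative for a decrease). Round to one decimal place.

Initially m₁ = (1 + 0.0473) / (0.27 + 0.009 + 0.0473) ≈ 3.2096, so M₁ = 3.2096 × 61 = 195.7856 billion.
After the change m₂ = (1 + 0.5389) / (0.27 + 0.009 + 0.5389) ≈ 1.8815, so M₂ = 1.8815 × 61 = 114.7715 billion.
ΔM = M₂ − M₁ = 114.7715 − 195.7856 = -81.0141 billion.

-81.0 billion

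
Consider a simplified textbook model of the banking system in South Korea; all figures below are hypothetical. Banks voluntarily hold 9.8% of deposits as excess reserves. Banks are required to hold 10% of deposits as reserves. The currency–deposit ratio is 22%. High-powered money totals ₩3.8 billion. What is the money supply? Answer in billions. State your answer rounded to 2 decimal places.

₩11.09 billion

The money multiplier is m = (1 + c) / (rr + e + c) = (1 + 0.22) / (0.1 + 0.098 + 0.22) ≈ 2.9187.
So M = m × MB = 2.9187 × 3.8 ≈ 11.0911 billion.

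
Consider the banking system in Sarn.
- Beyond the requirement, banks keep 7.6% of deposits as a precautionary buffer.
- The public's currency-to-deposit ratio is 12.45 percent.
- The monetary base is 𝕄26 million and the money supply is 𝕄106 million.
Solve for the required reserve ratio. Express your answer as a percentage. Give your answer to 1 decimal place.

Using m = M/MB = 106/26 ≈ 4.076923. Since m = (1 + c)/(c + rr + e), the denominator satisfies c + rr + e = (1 + c)/m = (1 + 0.1245) / 4.076923 ≈ 0.275821.
With c = 0.1245 and e = 0.076, the required reserve ratio is 0.275821 − 0.1245 − 0.076 = 0.075321.

7.5%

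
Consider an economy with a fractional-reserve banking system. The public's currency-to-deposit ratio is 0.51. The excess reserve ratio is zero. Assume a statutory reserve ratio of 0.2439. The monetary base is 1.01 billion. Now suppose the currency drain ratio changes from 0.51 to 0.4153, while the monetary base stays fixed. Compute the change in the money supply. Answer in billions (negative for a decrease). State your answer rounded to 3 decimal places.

0.146 billion

Initially m₁ = (1 + 0.51) / (0.2439 + 0.51) ≈ 2.00292, so M₁ = 2.00292 × 1.01 ≈ 2.0229 billion.
After the change m₂ = (1 + 0.4153) / (0.2439 + 0.4153) ≈ 2.14700, so M₂ = 2.14700 × 1.01 ≈ 2.1685 billion.
ΔM = M₂ − M₁ = 2.1685 − 2.0229 = 0.1456 billion.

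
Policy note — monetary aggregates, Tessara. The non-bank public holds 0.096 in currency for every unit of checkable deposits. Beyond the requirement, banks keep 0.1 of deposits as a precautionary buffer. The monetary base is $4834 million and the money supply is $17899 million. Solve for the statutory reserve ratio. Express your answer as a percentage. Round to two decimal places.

Using m = M/MB = 17899/4834 ≈ 3.702731. Since m = (1 + c)/(c + rr + e), the denominator satisfies c + rr + e = (1 + c)/m = (1 + 0.096) / 3.702731 ≈ 0.295998.
With c = 0.096 and e = 0.1, the statutory reserve ratio is 0.295998 − 0.096 − 0.1 = 0.099998.

10.00%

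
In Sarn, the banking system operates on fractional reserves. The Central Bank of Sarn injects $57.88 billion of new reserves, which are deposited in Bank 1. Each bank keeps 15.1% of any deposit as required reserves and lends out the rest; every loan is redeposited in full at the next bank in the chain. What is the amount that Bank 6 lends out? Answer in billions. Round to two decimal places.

$21.68 billion

Each bank lends a fraction (1 − rr) = 0.8490 of the deposit it receives, so Bank 6 receives 57.88·0.8490^5 and lends 57.88·0.8490^6 ≈ 21.6758 billion.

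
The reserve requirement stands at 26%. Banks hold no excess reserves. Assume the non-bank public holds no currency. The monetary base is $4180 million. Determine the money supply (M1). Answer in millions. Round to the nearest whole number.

$16077 million

With no currency drain or excess reserves, the money multiplier is m = 1/rr = 1/0.26 ≈ 3.84615.
Money supply M = m × MB = 3.84615 × 4180 = 16076.907 million.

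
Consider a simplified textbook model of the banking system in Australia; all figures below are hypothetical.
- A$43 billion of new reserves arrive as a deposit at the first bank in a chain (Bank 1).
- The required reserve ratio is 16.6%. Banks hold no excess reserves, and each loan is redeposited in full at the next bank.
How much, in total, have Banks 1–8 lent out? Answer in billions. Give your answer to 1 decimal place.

Bank i lends (1 − rr)^i of the original deposit: Bank 1 lends 43·0.8340 = 35.8620, Bank 2 lends 43·0.8340² ≈ 29.9089, and so on.
Summing a geometric series: total = 43·[0.8340·(1 − 0.8340^8) / (1 − 0.8340)] ≈ 165.4706 billion.

A$165.5 billion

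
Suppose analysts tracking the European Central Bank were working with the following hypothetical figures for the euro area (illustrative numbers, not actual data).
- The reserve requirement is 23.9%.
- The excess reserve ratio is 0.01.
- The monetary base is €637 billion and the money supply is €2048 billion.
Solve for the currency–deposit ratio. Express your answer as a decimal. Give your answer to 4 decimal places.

Using m = M/MB = 2048/637 ≈ 3.215071. From m = (1 + c)/(c + rr + e), rearranging gives 1 + c = m·(c + rr + e), so c·(1 − m) = m·(rr + e) − 1.
Hence c = [m·(rr + e) − 1]/(1 − m) = [3.215071 × (0.239 + 0.01) − 1] / (1 − 3.215071) ≈ 0.090041.

0.0900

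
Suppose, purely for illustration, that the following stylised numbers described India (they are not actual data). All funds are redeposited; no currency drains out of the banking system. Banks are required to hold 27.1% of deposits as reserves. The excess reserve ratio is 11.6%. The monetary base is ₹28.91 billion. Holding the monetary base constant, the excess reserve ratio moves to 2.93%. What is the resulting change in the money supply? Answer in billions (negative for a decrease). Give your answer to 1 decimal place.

₹21.6 billion

Initially m₁ = 1 / (0.271 + 0.116) ≈ 2.5840, so M₁ = 2.5840 × 28.91 ≈ 74.7034 billion.
After the change m₂ = 1 / (0.271 + 0.0293) ≈ 3.33, so M₂ = 3.33 × 28.91 = 96.2703 billion.
ΔM = M₂ − M₁ = 96.2703 − 74.7034 = 21.5669 billion.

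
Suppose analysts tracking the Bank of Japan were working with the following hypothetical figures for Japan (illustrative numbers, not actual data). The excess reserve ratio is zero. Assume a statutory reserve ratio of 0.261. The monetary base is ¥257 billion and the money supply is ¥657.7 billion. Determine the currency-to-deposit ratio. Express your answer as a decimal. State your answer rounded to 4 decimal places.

0.2130

Using m = M/MB = 657.7/257 ≈ 2.559144. From m = (1 + c)/(c + rr + e), rearranging gives 1 + c = m·(c + rr + e), so c·(1 − m) = m·(rr + e) − 1.
Hence c = [m·(rr + e) − 1]/(1 − m) = [2.559144 × (0.261 + 0) − 1] / (1 − 2.559144) ≈ 0.212978.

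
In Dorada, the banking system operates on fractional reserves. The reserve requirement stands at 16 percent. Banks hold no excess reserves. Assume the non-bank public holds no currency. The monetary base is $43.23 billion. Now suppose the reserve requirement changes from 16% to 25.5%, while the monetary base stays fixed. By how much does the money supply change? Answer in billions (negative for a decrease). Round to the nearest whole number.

Initially m₁ = 1 / (0.16) = 6.25, so M₁ = 6.25 × 43.23 = 270.1875 billion.
After the change m₂ = 1 / (0.255) ≈ 3.9216, so M₂ = 3.9216 × 43.23 ≈ 169.5308 billion.
ΔM = M₂ − M₁ = 169.5308 − 270.1875 = -100.6567 billion.

-101 billion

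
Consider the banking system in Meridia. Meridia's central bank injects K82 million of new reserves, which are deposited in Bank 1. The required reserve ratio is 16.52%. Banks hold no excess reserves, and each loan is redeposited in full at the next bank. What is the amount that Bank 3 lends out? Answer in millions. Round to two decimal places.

K47.70 million

Each bank lends a fraction (1 − rr) = 0.8348 of the deposit it receives, so Bank 3 receives 82·0.8348^2 and lends 82·0.8348^3 ≈ 47.7047 million.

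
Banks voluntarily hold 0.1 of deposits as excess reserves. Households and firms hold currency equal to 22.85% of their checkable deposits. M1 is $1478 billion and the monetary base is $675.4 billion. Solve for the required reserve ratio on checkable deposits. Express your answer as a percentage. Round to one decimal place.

23.3%

Using m = M/MB = 1478/675.4 ≈ 2.188333. Since m = (1 + c)/(c + rr + e), the denominator satisfies c + rr + e = (1 + c)/m = (1 + 0.2285) / 2.188333 ≈ 0.561386.
With c = 0.2285 and e = 0.1, the required reserve ratio on checkable deposits is 0.561386 − 0.2285 − 0.1 = 0.232886.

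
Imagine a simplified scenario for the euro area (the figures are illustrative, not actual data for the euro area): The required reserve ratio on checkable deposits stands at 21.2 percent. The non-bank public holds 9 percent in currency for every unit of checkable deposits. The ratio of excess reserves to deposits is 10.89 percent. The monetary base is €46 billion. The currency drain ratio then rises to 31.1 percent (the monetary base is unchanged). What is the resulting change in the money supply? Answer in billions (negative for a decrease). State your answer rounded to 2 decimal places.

-26.59 billion

Initially m₁ = (1 + 0.09) / (0.212 + 0.1089 + 0.09) ≈ 2.65271, so M₁ = 2.65271 × 46 ≈ 122.0247 billion.
After the change m₂ = (1 + 0.311) / (0.212 + 0.1089 + 0.311) ≈ 2.07470, so M₂ = 2.07470 × 46 = 95.4362 billion.
ΔM = M₂ − M₁ = 95.4362 − 122.0247 = -26.5885 billion.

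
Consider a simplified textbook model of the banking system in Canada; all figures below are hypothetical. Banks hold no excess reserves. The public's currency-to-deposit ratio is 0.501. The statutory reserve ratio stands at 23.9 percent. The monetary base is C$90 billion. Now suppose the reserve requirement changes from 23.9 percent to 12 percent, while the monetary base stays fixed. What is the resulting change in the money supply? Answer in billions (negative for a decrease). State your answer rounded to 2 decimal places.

Initially m₁ = (1 + 0.501) / (0.239 + 0.501) ≈ 2.02838, so M₁ = 2.02838 × 90 = 182.5542 billion.
After the change m₂ = (1 + 0.501) / (0.12 + 0.501) ≈ 2.41707, so M₂ = 2.41707 × 90 = 217.5363 billion.
ΔM = M₂ − M₁ = 217.5363 − 182.5542 = 34.9821 billion.

C$34.98 billion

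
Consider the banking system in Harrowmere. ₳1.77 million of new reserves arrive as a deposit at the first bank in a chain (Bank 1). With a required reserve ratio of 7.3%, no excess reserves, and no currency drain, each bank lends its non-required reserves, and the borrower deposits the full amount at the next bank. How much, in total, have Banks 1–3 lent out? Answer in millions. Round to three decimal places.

₳4.572 million

Bank i lends (1 − rr)^i of the original deposit: Bank 1 lends 1.77·0.9270 ≈ 1.6408, Bank 2 lends 1.77·0.9270² ≈ 1.5210, and so on.
Summing a geometric series: total = 1.77·[0.9270·(1 − 0.9270^3) / (1 − 0.9270)] ≈ 4.5718 million.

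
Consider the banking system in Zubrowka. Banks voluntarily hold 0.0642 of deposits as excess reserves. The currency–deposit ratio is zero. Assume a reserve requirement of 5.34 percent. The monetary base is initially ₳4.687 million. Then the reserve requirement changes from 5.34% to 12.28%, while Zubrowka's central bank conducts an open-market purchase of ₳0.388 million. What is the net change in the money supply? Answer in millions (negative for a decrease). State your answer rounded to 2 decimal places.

Before: m₁ = 1 / (0.0534 + 0.0642) ≈ 8.5034, MB₁ = 4.687, so M₁ = 8.5034 × 4.687 ≈ 39.8554 million.
After: m₂ = 1 / (0.1228 + 0.0642) ≈ 5.3476, MB₂ = 4.687 + 0.388 = 5.075, so M₂ = 5.3476 × 5.075 ≈ 27.1391 million.
ΔM = M₂ − M₁ = 27.1391 − 39.8554 = -12.7163 million.

-12.72 million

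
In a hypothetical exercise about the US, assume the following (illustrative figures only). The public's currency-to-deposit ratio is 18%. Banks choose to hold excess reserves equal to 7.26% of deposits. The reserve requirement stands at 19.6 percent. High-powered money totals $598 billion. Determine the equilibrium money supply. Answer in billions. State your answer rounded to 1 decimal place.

$1573.0 billion

The money multiplier is m = (1 + c) / (rr + e + c) = (1 + 0.18) / (0.196 + 0.0726 + 0.18) ≈ 2.63041.
So M = m × MB = 2.63041 × 598 ≈ 1572.9852 billion.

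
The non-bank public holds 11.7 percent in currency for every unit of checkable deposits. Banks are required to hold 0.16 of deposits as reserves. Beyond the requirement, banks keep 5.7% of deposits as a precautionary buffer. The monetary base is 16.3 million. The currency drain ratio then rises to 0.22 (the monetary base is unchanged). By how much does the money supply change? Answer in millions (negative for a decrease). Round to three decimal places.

Initially m₁ = (1 + 0.117) / (0.16 + 0.057 + 0.117) ≈ 3.344311, so M₁ = 3.344311 × 16.3 ≈ 54.5123 million.
After the change m₂ = (1 + 0.22) / (0.16 + 0.057 + 0.22) ≈ 2.791762, so M₂ = 2.791762 × 16.3 ≈ 45.5057 million.
ΔM = M₂ − M₁ = 45.5057 − 54.5123 = -9.0066 million.

-9.007 million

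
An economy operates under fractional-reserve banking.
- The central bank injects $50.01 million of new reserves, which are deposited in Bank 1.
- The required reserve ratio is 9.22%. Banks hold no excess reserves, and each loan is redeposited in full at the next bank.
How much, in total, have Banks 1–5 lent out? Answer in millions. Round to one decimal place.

$188.8 million

Bank i lends (1 − rr)^i of the original deposit: Bank 1 lends 50.01·0.9078 ≈ 45.3991, Bank 2 lends 50.01·0.9078² ≈ 41.2133, and so on.
Summing a geometric series: total = 50.01·[0.9078·(1 − 0.9078^5) / (1 − 0.9078)] ≈ 188.8221 million.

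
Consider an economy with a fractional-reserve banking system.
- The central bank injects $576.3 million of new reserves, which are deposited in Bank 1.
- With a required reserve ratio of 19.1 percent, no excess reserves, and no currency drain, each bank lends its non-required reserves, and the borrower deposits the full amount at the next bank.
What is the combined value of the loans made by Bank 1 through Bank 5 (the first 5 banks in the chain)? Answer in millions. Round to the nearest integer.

Bank i lends (1 − rr)^i of the original deposit: Bank 1 lends 576.3·0.8090 = 466.2267, Bank 2 lends 576.3·0.8090² ≈ 377.1774, and so on.
Summing a geometric series: total = 576.3·[0.8090·(1 − 0.8090^5) / (1 − 0.8090)] ≈ 1595.1021 million.

$1595 million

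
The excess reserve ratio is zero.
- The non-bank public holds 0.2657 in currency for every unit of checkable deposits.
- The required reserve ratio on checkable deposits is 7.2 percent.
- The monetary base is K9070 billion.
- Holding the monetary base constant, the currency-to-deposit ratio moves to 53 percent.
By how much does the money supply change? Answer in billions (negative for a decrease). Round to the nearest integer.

-10943 billion

Initially m₁ = (1 + 0.2657) / (0.072 + 0.2657) ≈ 3.74800, so M₁ = 3.74800 × 9070 = 33994.36 billion.
After the change m₂ = (1 + 0.53) / (0.072 + 0.53) ≈ 2.54153, so M₂ = 2.54153 × 9070 = 23051.6771 billion.
ΔM = M₂ − M₁ = 23051.6771 − 33994.36 = -10942.6829 billion.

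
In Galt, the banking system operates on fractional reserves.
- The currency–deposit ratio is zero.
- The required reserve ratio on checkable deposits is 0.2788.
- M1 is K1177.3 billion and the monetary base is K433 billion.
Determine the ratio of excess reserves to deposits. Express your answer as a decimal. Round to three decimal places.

Using m = M/MB = 1177.3/433 ≈ 2.718938. Since m = (1 + c)/(c + rr + e), the denominator satisfies c + rr + e = (1 + c)/m = (1 + 0) / 2.718938 ≈ 0.367791.
With c = 0 and rr = 0.2788, the ratio of excess reserves to deposits is 0.367791 − 0 − 0.2788 = 0.088991.

0.089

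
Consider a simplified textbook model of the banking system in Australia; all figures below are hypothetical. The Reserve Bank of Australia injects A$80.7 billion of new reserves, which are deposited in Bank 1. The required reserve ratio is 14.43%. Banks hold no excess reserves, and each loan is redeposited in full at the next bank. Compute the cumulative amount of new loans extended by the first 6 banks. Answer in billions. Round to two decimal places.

Bank i lends (1 − rr)^i of the original deposit: Bank 1 lends 80.7·0.8557 ≈ 69.0550, Bank 2 lends 80.7·0.8557² ≈ 59.0904, and so on.
Summing a geometric series: total = 80.7·[0.8557·(1 − 0.8557^6) / (1 − 0.8557)] ≈ 290.6813 billion.

A$290.68 billion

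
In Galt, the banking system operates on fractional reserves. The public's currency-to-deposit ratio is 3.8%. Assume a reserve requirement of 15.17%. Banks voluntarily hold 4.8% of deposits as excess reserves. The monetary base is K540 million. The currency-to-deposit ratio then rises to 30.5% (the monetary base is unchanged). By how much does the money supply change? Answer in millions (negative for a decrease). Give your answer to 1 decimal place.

-961.8 million

Initially m₁ = (1 + 0.038) / (0.1517 + 0.048 + 0.038) ≈ 4.36685, so M₁ = 4.36685 × 540 = 2358.099 million.
After the change m₂ = (1 + 0.305) / (0.1517 + 0.048 + 0.305) ≈ 2.58569, so M₂ = 2.58569 × 540 = 1396.2726 million.
ΔM = M₂ − M₁ = 1396.2726 − 2358.099 = -961.8264 million.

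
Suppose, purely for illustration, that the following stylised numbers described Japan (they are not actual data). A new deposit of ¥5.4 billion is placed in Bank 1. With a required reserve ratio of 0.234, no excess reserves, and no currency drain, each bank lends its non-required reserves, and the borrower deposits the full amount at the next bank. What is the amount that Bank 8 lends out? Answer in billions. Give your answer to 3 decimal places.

Each bank lends a fraction (1 − rr) = 0.7660 of the deposit it receives, so Bank 8 receives 5.4·0.7660^7 and lends 5.4·0.7660^8 ≈ 0.6401 billion.

¥0.640 billion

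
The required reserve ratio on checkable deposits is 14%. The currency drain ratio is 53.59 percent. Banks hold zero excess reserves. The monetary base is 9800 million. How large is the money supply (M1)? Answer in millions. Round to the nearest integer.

The money multiplier is m = (1 + c) / (rr + c) = (1 + 0.5359) / (0.14 + 0.5359) ≈ 2.27238.
So M = m × MB = 2.27238 × 9800 = 22269.324 million.

22269 million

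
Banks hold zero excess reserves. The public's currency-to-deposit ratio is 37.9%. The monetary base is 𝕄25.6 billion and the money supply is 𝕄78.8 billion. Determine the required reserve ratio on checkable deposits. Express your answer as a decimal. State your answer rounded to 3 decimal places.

0.069

Using m = M/MB = 78.8/25.6 = 3.078125. Since m = (1 + c)/(c + rr + e), the denominator satisfies c + rr + e = (1 + c)/m = (1 + 0.379) / 3.078125 = 0.448000.
With c = 0.379 and e = 0, the required reserve ratio on checkable deposits is 0.448000 − 0.379 − 0 = 0.069.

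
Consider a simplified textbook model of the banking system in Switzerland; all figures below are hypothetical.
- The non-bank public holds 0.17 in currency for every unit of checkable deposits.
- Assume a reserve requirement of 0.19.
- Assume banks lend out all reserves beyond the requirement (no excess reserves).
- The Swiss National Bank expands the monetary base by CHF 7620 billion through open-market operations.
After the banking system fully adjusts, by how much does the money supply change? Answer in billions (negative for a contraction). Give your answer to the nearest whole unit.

CHF 24765 billion

The money multiplier is m = (1 + c) / (rr + c) = (1 + 0.17) / (0.19 + 0.17) = 3.25.
The purchase adds 7620 billion of base, so ΔM = m × ΔMB = 3.25 × (+7620) = 24765 billion.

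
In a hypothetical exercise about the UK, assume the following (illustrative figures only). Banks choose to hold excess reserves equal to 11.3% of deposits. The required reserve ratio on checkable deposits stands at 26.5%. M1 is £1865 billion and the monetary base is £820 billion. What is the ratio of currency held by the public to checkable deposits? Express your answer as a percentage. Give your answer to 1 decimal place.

11.0%

Using m = M/MB = 1865/820 ≈ 2.274390. From m = (1 + c)/(c + rr + e), rearranging gives 1 + c = m·(c + rr + e), so c·(1 − m) = m·(rr + e) − 1.
Hence c = [m·(rr + e) − 1]/(1 − m) = [2.274390 × (0.265 + 0.113) − 1] / (1 − 2.274390) ≈ 0.110077.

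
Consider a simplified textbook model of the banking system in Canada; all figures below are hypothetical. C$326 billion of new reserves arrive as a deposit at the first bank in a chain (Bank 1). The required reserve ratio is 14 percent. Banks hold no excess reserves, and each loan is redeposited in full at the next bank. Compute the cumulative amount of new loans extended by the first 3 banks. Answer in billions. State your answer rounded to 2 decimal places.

Bank i lends (1 − rr)^i of the original deposit: Bank 1 lends 326·0.8600 = 280.3600, Bank 2 lends 326·0.8600² = 241.1096, and so on.
Summing a geometric series: total = 326·[0.8600·(1 − 0.8600^3) / (1 − 0.8600)] ≈ 728.8239 billion.

C$728.82 billion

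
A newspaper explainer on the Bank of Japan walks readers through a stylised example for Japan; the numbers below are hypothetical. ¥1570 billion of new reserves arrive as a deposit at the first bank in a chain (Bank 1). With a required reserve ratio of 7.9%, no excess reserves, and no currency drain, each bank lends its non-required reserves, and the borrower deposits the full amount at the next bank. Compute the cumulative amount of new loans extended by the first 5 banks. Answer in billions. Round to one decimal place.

¥6174.3 billion

Bank i lends (1 − rr)^i of the original deposit: Bank 1 lends 1570·0.9210 = 1445.9700, Bank 2 lends 1570·0.9210² ≈ 1331.7384, and so on.
Summing a geometric series: total = 1570·[0.9210·(1 − 0.9210^5) / (1 − 0.9210)] ≈ 6174.2684 billion.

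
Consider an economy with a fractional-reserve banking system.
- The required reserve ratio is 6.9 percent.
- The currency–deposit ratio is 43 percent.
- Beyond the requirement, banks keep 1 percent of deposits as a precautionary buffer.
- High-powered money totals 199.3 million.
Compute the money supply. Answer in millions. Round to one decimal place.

The money multiplier is m = (1 + c) / (rr + e + c) = (1 + 0.43) / (0.069 + 0.01 + 0.43) ≈ 2.80943.
So M = m × MB = 2.80943 × 199.3 ≈ 559.9194 million.

559.9 million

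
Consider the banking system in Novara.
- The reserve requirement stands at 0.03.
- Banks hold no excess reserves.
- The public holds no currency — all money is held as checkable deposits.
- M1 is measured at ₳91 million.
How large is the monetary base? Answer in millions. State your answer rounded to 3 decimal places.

With no currency drain and no excess reserves, the money multiplier is m = 1/rr = 1/0.03 ≈ 33.333333.
The monetary base is MB = M / m = 91 / 33.333333 ≈ 2.73 million.

₳2.730 million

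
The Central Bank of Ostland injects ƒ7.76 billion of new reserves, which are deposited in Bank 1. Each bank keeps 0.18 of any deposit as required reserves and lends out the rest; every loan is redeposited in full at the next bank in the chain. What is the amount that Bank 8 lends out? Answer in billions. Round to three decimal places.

ƒ1.586 billion

Each bank lends a fraction (1 − rr) = 0.8200 of the deposit it receives, so Bank 8 receives 7.76·0.8200^7 and lends 7.76·0.8200^8 ≈ 1.5863 billion.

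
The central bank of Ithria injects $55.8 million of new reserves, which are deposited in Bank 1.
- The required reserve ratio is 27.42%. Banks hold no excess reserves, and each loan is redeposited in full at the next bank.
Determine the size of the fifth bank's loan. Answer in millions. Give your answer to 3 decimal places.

Each bank lends a fraction (1 − rr) = 0.7258 of the deposit it receives, so Bank 5 receives 55.8·0.7258^4 and lends 55.8·0.7258^5 ≈ 11.2388 million.

$11.239 million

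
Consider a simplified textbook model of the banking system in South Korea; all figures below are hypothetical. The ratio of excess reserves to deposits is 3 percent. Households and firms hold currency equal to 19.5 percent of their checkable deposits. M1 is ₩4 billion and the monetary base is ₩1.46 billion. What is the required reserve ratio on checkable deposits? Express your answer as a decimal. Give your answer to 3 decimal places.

0.211

Using m = M/MB = 4/1.46 ≈ 2.739726. Since m = (1 + c)/(c + rr + e), the denominator satisfies c + rr + e = (1 + c)/m = (1 + 0.195) / 2.739726 ≈ 0.436175.
With c = 0.195 and e = 0.03, the required reserve ratio on checkable deposits is 0.436175 − 0.195 − 0.03 = 0.211175.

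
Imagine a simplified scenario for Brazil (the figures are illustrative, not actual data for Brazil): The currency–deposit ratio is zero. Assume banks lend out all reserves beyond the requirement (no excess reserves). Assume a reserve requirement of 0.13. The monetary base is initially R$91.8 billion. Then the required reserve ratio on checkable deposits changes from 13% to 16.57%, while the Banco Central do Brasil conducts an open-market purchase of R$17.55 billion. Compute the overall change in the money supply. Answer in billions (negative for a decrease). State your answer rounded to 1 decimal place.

-46.2 billion

Before: m₁ = 1 / (0.13) ≈ 7.69231, MB₁ = 91.8, so M₁ = 7.69231 × 91.8 ≈ 706.1541 billion.
After: m₂ = 1 / (0.1657) ≈ 6.03500, MB₂ = 91.8 + 17.55 = 109.35, so M₂ = 6.03500 × 109.35 ≈ 659.9272 billion.
ΔM = M₂ − M₁ = 659.9272 − 706.1541 = -46.2269 billion.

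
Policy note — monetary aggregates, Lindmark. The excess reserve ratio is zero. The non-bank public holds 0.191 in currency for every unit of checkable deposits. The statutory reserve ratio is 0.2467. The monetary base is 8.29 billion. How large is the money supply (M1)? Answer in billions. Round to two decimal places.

The money multiplier is m = (1 + c) / (rr + c) = (1 + 0.191) / (0.2467 + 0.191) ≈ 2.7210.
So M = m × MB = 2.7210 × 8.29 ≈ 22.5571 billion.

22.56 billion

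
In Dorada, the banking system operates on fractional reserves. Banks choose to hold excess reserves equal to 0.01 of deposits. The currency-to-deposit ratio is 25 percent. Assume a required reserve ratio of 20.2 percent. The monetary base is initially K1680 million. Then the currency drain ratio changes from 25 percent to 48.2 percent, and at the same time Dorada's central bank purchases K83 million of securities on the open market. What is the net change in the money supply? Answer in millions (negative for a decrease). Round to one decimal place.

-780.7 million

Before: m₁ = (1 + 0.25) / (0.202 + 0.01 + 0.25) ≈ 2.705628, MB₁ = 1680, so M₁ = 2.705628 × 1680 ≈ 4545.455 million.
After: m₂ = (1 + 0.482) / (0.202 + 0.01 + 0.482) ≈ 2.135447, MB₂ = 1680 + 83 = 1763, so M₂ = 2.135447 × 1763 ≈ 3764.7931 million.
ΔM = M₂ − M₁ = 3764.7931 − 4545.455 = -780.6619 million.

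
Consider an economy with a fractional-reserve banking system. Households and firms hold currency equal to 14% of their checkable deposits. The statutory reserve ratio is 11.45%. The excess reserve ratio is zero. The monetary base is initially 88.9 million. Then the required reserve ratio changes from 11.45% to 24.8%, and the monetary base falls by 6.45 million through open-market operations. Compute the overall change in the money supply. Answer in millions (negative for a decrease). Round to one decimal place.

Before: m₁ = (1 + 0.14) / (0.1145 + 0.14) ≈ 4.4794, MB₁ = 88.9, so M₁ = 4.4794 × 88.9 ≈ 398.2187 million.
After: m₂ = (1 + 0.14) / (0.248 + 0.14) ≈ 2.9381, MB₂ = 88.9 − 6.45 = 82.45, so M₂ = 2.9381 × 82.45 ≈ 242.2463 million.
ΔM = M₂ − M₁ = 242.2463 − 398.2187 = -155.9724 million.

-156.0 million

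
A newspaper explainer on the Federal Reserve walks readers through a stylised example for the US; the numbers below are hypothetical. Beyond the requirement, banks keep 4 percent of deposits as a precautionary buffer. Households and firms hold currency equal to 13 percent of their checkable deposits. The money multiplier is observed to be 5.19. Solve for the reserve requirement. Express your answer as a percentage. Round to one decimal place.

Using m = 5.19. Since m = (1 + c)/(c + rr + e), the denominator satisfies c + rr + e = (1 + c)/m = (1 + 0.13) / 5.19 ≈ 0.217726.
With c = 0.13 and e = 0.04, the reserve requirement is 0.217726 − 0.13 − 0.04 = 0.047726.

4.8%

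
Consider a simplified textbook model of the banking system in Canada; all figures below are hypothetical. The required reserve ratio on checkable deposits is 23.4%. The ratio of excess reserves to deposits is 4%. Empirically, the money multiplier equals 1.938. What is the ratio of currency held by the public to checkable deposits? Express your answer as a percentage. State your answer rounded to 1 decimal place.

50.0%

Using m = 1.938. From m = (1 + c)/(c + rr + e), rearranging gives 1 + c = m·(c + rr + e), so c·(1 − m) = m·(rr + e) − 1.
Hence c = [m·(rr + e) − 1]/(1 − m) = [1.938 × (0.234 + 0.04) − 1] / (1 − 1.938) ≈ 0.499987.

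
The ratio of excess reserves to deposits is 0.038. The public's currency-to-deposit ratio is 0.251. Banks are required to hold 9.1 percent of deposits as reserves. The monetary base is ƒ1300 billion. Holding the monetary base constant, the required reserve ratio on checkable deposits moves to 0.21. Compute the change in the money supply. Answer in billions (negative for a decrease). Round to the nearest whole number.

Initially m₁ = (1 + 0.251) / (0.091 + 0.038 + 0.251) ≈ 3.29211, so M₁ = 3.29211 × 1300 = 4279.743 billion.
After the change m₂ = (1 + 0.251) / (0.21 + 0.038 + 0.251) ≈ 2.50701, so M₂ = 2.50701 × 1300 = 3259.113 billion.
ΔM = M₂ − M₁ = 3259.113 − 4279.743 = -1020.63 billion.

-1021 billion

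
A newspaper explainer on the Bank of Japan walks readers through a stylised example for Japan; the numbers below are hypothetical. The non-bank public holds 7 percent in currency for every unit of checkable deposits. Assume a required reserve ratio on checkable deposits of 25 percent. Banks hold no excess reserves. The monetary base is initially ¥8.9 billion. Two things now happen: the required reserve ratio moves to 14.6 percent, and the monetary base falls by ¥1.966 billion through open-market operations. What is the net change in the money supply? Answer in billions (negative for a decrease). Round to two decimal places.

¥4.59 billion

Before: m₁ = (1 + 0.07) / (0.25 + 0.07) ≈ 3.3438, MB₁ = 8.9, so M₁ = 3.3438 × 8.9 ≈ 29.7598 billion.
After: m₂ = (1 + 0.07) / (0.146 + 0.07) ≈ 4.9537, MB₂ = 8.9 − 1.966 = 6.934, so M₂ = 4.9537 × 6.934 ≈ 34.349 billion.
ΔM = M₂ − M₁ = 34.349 − 29.7598 = 4.5892 billion.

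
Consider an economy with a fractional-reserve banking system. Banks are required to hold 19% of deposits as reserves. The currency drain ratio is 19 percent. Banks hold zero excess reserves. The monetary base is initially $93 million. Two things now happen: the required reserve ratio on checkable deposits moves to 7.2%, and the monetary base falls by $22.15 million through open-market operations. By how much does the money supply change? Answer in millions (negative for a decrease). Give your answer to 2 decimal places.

Before: m₁ = (1 + 0.19) / (0.19 + 0.19) ≈ 3.13158, MB₁ = 93, so M₁ = 3.13158 × 93 ≈ 291.2369 million.
After: m₂ = (1 + 0.19) / (0.072 + 0.19) ≈ 4.54198, MB₂ = 93 − 22.15 = 70.85, so M₂ = 4.54198 × 70.85 ≈ 321.7993 million.
ΔM = M₂ − M₁ = 321.7993 − 291.2369 = 30.5624 million.

$30.56 million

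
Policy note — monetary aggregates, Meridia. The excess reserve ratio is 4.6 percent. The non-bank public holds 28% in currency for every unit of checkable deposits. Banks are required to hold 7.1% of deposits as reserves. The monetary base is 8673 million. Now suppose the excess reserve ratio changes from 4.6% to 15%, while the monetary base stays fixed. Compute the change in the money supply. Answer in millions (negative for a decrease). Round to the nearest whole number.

-5805 million

Initially m₁ = (1 + 0.28) / (0.071 + 0.046 + 0.28) ≈ 3.22418, so M₁ = 3.22418 × 8673 ≈ 27963.3131 million.
After the change m₂ = (1 + 0.28) / (0.071 + 0.15 + 0.28) ≈ 2.55489, so M₂ = 2.55489 × 8673 ≈ 22158.561 million.
ΔM = M₂ − M₁ = 22158.561 − 27963.3131 = -5804.7521 million.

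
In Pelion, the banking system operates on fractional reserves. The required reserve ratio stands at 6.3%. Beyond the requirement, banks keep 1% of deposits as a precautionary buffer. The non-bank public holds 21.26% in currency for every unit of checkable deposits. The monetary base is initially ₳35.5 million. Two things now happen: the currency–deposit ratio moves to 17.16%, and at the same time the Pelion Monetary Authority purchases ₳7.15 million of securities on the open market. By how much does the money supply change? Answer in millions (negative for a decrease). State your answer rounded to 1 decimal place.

Before: m₁ = (1 + 0.2126) / (0.063 + 0.01 + 0.2126) ≈ 4.2458, MB₁ = 35.5, so M₁ = 4.2458 × 35.5 = 150.7259 million.
After: m₂ = (1 + 0.1716) / (0.063 + 0.01 + 0.1716) ≈ 4.7899, MB₂ = 35.5 + 7.15 = 42.65, so M₂ = 4.7899 × 42.65 ≈ 204.2892 million.
ΔM = M₂ − M₁ = 204.2892 − 150.7259 = 53.5633 million.

₳53.6 million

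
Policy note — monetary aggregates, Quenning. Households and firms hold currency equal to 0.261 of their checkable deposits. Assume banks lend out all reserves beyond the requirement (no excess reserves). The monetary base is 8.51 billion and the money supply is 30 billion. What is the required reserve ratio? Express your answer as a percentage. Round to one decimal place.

Using m = M/MB = 30/8.51 ≈ 3.525264. Since m = (1 + c)/(c + rr + e), the denominator satisfies c + rr + e = (1 + c)/m = (1 + 0.261) / 3.525264 ≈ 0.357704.
With c = 0.261 and e = 0, the required reserve ratio is 0.357704 − 0.261 − 0 = 0.096704.

9.7%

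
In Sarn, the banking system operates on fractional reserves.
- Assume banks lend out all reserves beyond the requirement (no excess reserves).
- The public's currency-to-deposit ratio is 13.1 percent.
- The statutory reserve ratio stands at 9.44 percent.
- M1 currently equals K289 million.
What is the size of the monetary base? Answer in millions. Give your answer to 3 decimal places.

The money multiplier is m = (1 + c) / (rr + c) = (1 + 0.131) / (0.0944 + 0.131) ≈ 5.0177462.
MB = M / m = 289 / 5.0177462 ≈ 57.5956 million.

K57.596 million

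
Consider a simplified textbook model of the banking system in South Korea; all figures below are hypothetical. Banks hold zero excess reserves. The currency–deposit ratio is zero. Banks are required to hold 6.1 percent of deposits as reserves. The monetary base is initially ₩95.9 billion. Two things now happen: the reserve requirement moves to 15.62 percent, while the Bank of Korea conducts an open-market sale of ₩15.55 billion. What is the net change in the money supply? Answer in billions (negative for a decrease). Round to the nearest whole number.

Before: m₁ = 1 / (0.061) ≈ 16.3934, MB₁ = 95.9, so M₁ = 16.3934 × 95.9 ≈ 1572.1271 billion.
After: m₂ = 1 / (0.1562) ≈ 6.4020, MB₂ = 95.9 − 15.55 = 80.35, so M₂ = 6.4020 × 80.35 = 514.4007 billion.
ΔM = M₂ − M₁ = 514.4007 − 1572.1271 = -1057.7264 billion.

-1058 billion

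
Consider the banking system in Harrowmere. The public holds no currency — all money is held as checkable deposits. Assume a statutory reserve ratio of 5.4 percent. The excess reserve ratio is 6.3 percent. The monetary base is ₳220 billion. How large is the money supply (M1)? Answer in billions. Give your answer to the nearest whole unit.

The money multiplier is m = 1 / (rr + e) = 1 / (0.054 + 0.063) ≈ 8.5470.
So M = m × MB = 8.5470 × 220 = 1880.34 billion.

₳1880 billion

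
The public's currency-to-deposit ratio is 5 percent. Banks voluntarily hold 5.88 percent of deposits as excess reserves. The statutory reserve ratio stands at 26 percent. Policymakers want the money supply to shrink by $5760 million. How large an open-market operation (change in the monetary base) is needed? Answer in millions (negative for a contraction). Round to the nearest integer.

-2023 million

The money multiplier is m = (1 + c) / (rr + e + c) = (1 + 0.05) / (0.26 + 0.0588 + 0.05) ≈ 2.84707.
ΔMB = ΔM / m = (−5760) / 2.84707 ≈ -2023.1326 million.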